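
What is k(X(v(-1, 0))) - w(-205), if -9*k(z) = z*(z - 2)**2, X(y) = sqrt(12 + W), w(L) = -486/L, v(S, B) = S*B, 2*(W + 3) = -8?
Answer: -274/1845 - sqrt(5) ≈ -2.3846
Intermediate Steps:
W = -7 (W = -3 + (1/2)*(-8) = -3 - 4 = -7)
v(S, B) = B*S
X(y) = sqrt(5) (X(y) = sqrt(12 - 7) = sqrt(5))
k(z) = -z*(-2 + z)**2/9 (k(z) = -z*(z - 2)**2/9 = -z*(-2 + z)**2/9)
k(X(v(-1, 0))) - w(-205) = -sqrt(5)*(-2 + sqrt(5))**2/9 - (-486)/(-205) = -sqrt(5)*(-2 + sqrt(5))**2/9 - (-486)*(-1)/205 = -sqrt(5)*(-2 + sqrt(5))**2/9 - 1*486/205 = -sqrt(5)*(-2 + sqrt(5))**2/9 - 486/205 = -486/205 - sqrt(5)*(-2 + sqrt(5))**2/9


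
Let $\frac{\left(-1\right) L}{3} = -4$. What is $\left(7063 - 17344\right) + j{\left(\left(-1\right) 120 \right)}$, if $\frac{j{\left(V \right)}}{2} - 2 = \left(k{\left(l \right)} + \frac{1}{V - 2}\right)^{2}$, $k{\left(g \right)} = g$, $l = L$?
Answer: $- \frac{74341065}{7442} \approx -9989.4$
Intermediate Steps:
$L = 12$ ($L = \left(-3\right) \left(-4\right) = 12$)
$l = 12$
$j{\left(V \right)} = 4 + 2 \left(12 + \frac{1}{-2 + V}\right)^{2}$ ($j{\left(V \right)} = 4 + 2 \left(12 + \frac{1}{V - 2}\right)^{2} = 4 + 2 \left(12 + \frac{1}{-2 + V}\right)^{2}$)
$\left(7063 - 17344\right) + j{\left(\left(-1\right) 120 \right)} = \left(7063 - 17344\right) + \frac{2 \left(537 - 560 \left(\left(-1\right) 120\right) + 146 \left(\left(-1\right) 120\right)^{2}\right)}{4 + \left(\left(-1\right) 120\right)^{2} - 4 \left(\left(-1\right) 120\right)} = -10281 + \frac{2 \left(537 - -67200 + 146 \left(-120\right)^{2}\right)}{4 + \left(-120\right)^{2} - -480} = -10281 + \frac{2 \left(537 + 67200 + 146 \cdot 14400\right)}{4 + 14400 + 480} = -10281 + \frac{2 \left(537 + 67200 + 2102400\right)}{14884} = -10281 + 2 \cdot \frac{1}{14884} \cdot 2170137 = -10281 + \frac{2170137}{7442} = - \frac{74341065}{7442}$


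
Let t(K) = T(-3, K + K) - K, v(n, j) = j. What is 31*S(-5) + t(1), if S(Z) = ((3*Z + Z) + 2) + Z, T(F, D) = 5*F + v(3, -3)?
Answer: -732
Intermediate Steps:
T(F, D) = -3 + 5*F (T(F, D) = 5*F - 3 = -3 + 5*F)
t(K) = -18 - K (t(K) = (-3 + 5*(-3)) - K = (-3 - 15) - K = -18 - K)
S(Z) = 2 + 5*Z (S(Z) = (4*Z + 2) + Z = (2 + 4*Z) + Z = 2 + 5*Z)
31*S(-5) + t(1) = 31*(2 + 5*(-5)) + (-18 - 1*1) = 31*(2 - 25) + (-18 - 1) = 31*(-23) - 19 = -713 - 19 = -732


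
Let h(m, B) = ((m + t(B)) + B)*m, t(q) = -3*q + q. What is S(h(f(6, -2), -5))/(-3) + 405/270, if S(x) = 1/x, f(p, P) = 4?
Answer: 161/108 ≈ 1.4907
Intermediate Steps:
t(q) = -2*q
h(m, B) = m*(m - B) (h(m, B) = ((m - 2*B) + B)*m = (m - B)*m = m*(m - B))
S(h(f(6, -2), -5))/(-3) + 405/270 = 1/((4*(4 - 1*(-5)))*(-3)) + 405/270 = -⅓/(4*(4 + 5)) + 405*(1/270) = -⅓/(4*9) + 3/2 = -⅓/36 + 3/2 = (1/36)*(-⅓) + 3/2 = -1/108 + 3/2 = 161/108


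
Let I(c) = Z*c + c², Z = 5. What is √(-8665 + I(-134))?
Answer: √8621 ≈ 92.849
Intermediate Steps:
I(c) = c² + 5*c (I(c) = 5*c + c² = c² + 5*c)
√(-8665 + I(-134)) = √(-8665 - 134*(5 - 134)) = √(-8665 - 134*(-129)) = √(-8665 + 17286) = √8621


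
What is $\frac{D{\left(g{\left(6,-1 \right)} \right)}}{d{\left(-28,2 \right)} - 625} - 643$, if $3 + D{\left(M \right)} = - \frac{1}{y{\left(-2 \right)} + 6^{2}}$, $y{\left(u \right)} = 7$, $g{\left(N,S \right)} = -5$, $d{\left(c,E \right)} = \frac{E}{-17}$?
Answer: $- \frac{293823713}{456961} \approx -643.0$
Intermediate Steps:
$d{\left(c,E \right)} = - \frac{E}{17}$ ($d{\left(c,E \right)} = E \left(- \frac{1}{17}\right) = - \frac{E}{17}$)
$D{\left(M \right)} = - \frac{130}{43}$ ($D{\left(M \right)} = -3 - \frac{1}{7 + 6^{2}} = -3 - \frac{1}{7 + 36} = -3 - \frac{1}{43} = - \frac{130}{43}$)
$\frac{D{\left(g{\left(6,-1 \right)} \right)}}{d{\left(-28,2 \right)} - 625} - 643 = - \frac{130}{43 \left(\left(- \frac{1}{17}\right) 2 - 625\right)} - 643 = - \frac{130}{43 \left(- \frac{2}{17} - 625\right)} - 643 = - \frac{130}{43 \left(- \frac{10627}{17}\right)} - 643 = \left(- \frac{130}{43}\right) \left(- \frac{17}{10627}\right) - 643 = \frac{2210}{456961} - 643 = - \frac{293823713}{456961}$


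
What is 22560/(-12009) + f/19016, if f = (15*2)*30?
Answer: -34849405/19030262 ≈ -1.8313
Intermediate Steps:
f = 900 (f = 30*30 = 900)
22560/(-12009) + f/19016 = 22560/(-12009) + 900/19016 = 22560*(-1/12009) + 900*(1/19016) = -7520/4003 + 225/4754 = -34849405/19030262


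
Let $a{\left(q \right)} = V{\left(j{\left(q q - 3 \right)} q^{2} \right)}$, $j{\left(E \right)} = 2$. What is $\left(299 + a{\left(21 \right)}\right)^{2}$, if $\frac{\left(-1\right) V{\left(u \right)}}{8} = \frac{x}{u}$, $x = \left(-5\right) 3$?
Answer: $\frac{1933624729}{21609} \approx 89482.0$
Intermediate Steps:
$x = -15$
$V{\left(u \right)} = \frac{120}{u}$ ($V{\left(u \right)} = - 8 \left(- \frac{15}{u}\right) = \frac{120}{u}$)
$a{\left(q \right)} = \frac{60}{q^{2}}$ ($a{\left(q \right)} = \frac{120}{2 q^{2}} = 120 \frac{1}{2 q^{2}} = \frac{60}{q^{2}}$)
$\left(299 + a{\left(21 \right)}\right)^{2} = \left(299 + \frac{60}{441}\right)^{2} = \left(299 + 60 \cdot \frac{1}{441}\right)^{2} = \left(299 + \frac{20}{147}\right)^{2} = \left(\frac{43973}{147}\right)^{2} = \frac{1933624729}{21609}$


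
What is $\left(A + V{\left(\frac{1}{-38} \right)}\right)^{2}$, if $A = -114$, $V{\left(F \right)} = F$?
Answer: $\frac{18774889}{1444} \approx 13002.0$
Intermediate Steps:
$\left(A + V{\left(\frac{1}{-38} \right)}\right)^{2} = \left(-114 + \frac{1}{-38}\right)^{2} = \left(-114 - \frac{1}{38}\right)^{2} = \left(- \frac{4333}{38}\right)^{2} = \frac{18774889}{1444}$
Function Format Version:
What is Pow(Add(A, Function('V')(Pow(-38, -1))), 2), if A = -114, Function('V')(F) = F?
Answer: Rational(18774889, 1444) ≈ 13002.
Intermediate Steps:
Pow(Add(A, Function('V')(Pow(-38, -1))), 2) = Pow(Add(-114, Pow(-38, -1)), 2) = Pow(Add(-114, Rational(-1, 38)), 2) = Pow(Rational(-4333, 38), 2) = Rational(18774889, 1444)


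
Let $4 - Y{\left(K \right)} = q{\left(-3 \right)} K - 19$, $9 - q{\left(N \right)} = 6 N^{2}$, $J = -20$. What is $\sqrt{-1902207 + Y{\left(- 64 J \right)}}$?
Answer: $2 i \sqrt{461146} \approx 1358.2 i$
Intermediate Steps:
$q{\left(N \right)} = 9 - 6 N^{2}$
$Y{\left(K \right)} = 23 + 45 K$ ($Y{\left(K \right)} = 4 - \left(\left(9 - 6 \left(-3\right)^{2}\right) K - 19\right) = 4 - \left(\left(9 - 54\right) K - 19\right) = 4 - \left(- 45 K - 19\right) = 4 - \left(-19 - 45 K\right) = 4 + \left(19 + 45 K\right) = 23 + 45 K$)
$\sqrt{-1902207 + Y{\left(- 64 J \right)}} = \sqrt{-1902207 + \left(23 + 45 \left(\left(-64\right) \left(-20\right)\right)\right)} = \sqrt{-1902207 + \left(23 + 45 \cdot 1280\right)} = \sqrt{-1902207 + \left(23 + 57600\right)} = \sqrt{-1902207 + 57623} = \sqrt{-1844584} = 2 i \sqrt{461146}$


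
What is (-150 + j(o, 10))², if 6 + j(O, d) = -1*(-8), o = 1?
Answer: 21904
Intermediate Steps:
j(O, d) = 2 (j(O, d) = -6 - 1*(-8) = -6 + 8 = 2)
(-150 + j(o, 10))² = (-150 + 2)² = (-148)² = 21904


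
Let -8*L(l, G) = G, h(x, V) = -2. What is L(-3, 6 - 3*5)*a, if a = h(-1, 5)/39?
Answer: -3/52 ≈ -0.057692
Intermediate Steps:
L(l, G) = -G/8
a = -2/39 ≈ -0.051282
L(-3, 6 - 3*5)*a = -(6 - 3*5)/8*(-2/39) = -(6 - 15)/8*(-2/39) = -⅛*(-9)*(-2/39) = (9/8)*(-2/39) = -3/52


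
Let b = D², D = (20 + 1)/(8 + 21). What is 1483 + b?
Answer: 1247644/841 ≈ 1483.5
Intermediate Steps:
D = 21/29 ≈ 0.72414
b = 441/841 (b = (21/29)² = 441/841 ≈ 0.52438)
1483 + b = 1483 + 441/841 = 1247644/841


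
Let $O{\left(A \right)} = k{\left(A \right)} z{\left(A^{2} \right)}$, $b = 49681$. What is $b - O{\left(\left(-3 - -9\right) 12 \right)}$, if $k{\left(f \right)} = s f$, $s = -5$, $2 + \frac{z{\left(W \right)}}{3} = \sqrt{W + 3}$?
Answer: $47521 + 1080 \sqrt{5187} \approx 1.253 \cdot 10^{5}$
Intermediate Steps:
$z{\left(W \right)} = -6 + 3 \sqrt{3 + W}$ ($z{\left(W \right)} = -6 + 3 \sqrt{W + 3} = -6 + 3 \sqrt{3 + W}$)
$k{\left(f \right)} = - 5 f$
$O{\left(A \right)} = - 5 A \left(-6 + 3 \sqrt{3 + A^{2}}\right)$
$b - O{\left(\left(-3 - -9\right) 12 \right)} = 49681 - 15 \left(-3 - -9\right) 12 \left(2 - \sqrt{3 + \left(\left(-3 - -9\right) 12\right)^{2}}\right) = 49681 - 15 \left(-3 + 9\right) 12 \left(2 - \sqrt{3 + \left(\left(-3 + 9\right) 12\right)^{2}}\right) = 49681 - 15 \cdot 6 \cdot 12 \left(2 - \sqrt{3 + \left(6 \cdot 12\right)^{2}}\right) = 49681 - 15 \cdot 72 \left(2 - \sqrt{3 + 72^{2}}\right) = 49681 - 15 \cdot 72 \left(2 - \sqrt{3 + 5184}\right) = 49681 - 15 \cdot 72 \left(2 - \sqrt{5187}\right) = 49681 - \left(2160 - 1080 \sqrt{5187}\right) = 47521 + 1080 \sqrt{5187}$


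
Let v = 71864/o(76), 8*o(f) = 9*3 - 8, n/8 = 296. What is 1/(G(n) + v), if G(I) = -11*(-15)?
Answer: 19/578047 ≈ 3.2869e-5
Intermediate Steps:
n = 2368 (n = 8*296 = 2368)
G(I) = 165
o(f) = 19/8 (o(f) = (9*3 - 8)/8 = (27 - 8)/8 = (1/8)*19 = 19/8)
v = 574912/19 (v = 71864/(19/8) = 71864*(8/19) = 574912/19 ≈ 30259.)
1/(G(n) + v) = 1/(165 + 574912/19) = 1/(578047/19) = 19/578047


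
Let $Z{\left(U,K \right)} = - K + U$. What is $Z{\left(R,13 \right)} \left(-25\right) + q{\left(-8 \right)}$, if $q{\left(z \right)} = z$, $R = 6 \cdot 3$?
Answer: $-133$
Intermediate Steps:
$R = 18$
$Z{\left(U,K \right)} = U - K$
$Z{\left(R,13 \right)} \left(-25\right) + q{\left(-8 \right)} = \left(18 - 13\right) \left(-25\right) - 8 = 5 \left(-25\right) - 8 = -125 - 8 = -133$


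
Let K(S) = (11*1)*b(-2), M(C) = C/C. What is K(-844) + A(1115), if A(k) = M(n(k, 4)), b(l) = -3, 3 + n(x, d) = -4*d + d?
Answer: -32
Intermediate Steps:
n(x, d) = -3 - 3*d (n(x, d) = -3 + (-4*d + d) = -3 - 3*d)
M(C) = 1
A(k) = 1
K(S) = -33 (K(S) = (11*1)*(-3) = 11*(-3) = -33)
K(-844) + A(1115) = -33 + 1 = -32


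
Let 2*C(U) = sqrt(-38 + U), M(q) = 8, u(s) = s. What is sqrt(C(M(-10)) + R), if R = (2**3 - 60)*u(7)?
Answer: sqrt(-1456 + 2*I*sqrt(30))/2 ≈ 0.071771 + 19.079*I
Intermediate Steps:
C(U) = sqrt(-38 + U)/2
R = -364 (R = (2**3 - 60)*7 = (8 - 60)*7 = -52*7 = -364)
sqrt(C(M(-10)) + R) = sqrt(sqrt(-38 + 8)/2 - 364) = sqrt(sqrt(-30)/2 - 364) = sqrt((I*sqrt(30))/2 - 364) = sqrt(I*sqrt(30)/2 - 364) = sqrt(-364 + I*sqrt(30)/2)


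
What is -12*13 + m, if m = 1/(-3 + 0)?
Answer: -469/3 ≈ -156.33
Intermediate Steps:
m = -⅓ (m = 1/(-3) = -⅓ ≈ -0.33333)
-12*13 + m = -12*13 - ⅓ = -156 - ⅓ = -469/3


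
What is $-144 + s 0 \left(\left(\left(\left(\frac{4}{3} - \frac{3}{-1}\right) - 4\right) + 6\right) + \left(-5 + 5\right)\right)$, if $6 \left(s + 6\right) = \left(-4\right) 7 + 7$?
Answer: $-144$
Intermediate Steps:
$s = - \frac{19}{2}$ ($s = -6 + \frac{\left(-4\right) 7 + 7}{6} = -6 + \frac{-28 + 7}{6} = -6 + \frac{1}{6} \left(-21\right) = -6 - \frac{7}{2} = - \frac{19}{2} \approx -9.5$)
$-144 + s 0 \left(\left(\left(\left(\frac{4}{3} - \frac{3}{-1}\right) - 4\right) + 6\right) + \left(-5 + 5\right)\right) = -144 - \frac{19 \cdot 0 \left(\left(\left(\left(\frac{4}{3} - \frac{3}{-1}\right) - 4\right) + 6\right) + \left(-5 + 5\right)\right)}{2} = -144 - \frac{19 \cdot 0 \left(\left(\left(\left(4 \cdot \frac{1}{3} - -3\right) - 4\right) + 6\right) + 0\right)}{2} = -144 - \frac{19 \cdot 0 \left(\left(\left(\left(\frac{4}{3} + 3\right) - 4\right) + 6\right) + 0\right)}{2} = -144 - \frac{19 \cdot 0 \left(\left(\left(\frac{13}{3} - 4\right) + 6\right) + 0\right)}{2} = -144 - \frac{19 \cdot 0 \left(\left(\frac{1}{3} + 6\right) + 0\right)}{2} = -144 - \frac{19 \cdot 0 \left(\frac{19}{3} + 0\right)}{2} = -144 - \frac{19 \cdot 0 \cdot \frac{19}{3}}{2} = -144 - 0 = -144 + 0 = -144$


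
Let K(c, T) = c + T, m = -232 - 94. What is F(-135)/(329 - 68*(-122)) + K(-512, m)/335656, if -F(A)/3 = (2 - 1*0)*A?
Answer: 8821787/96501100 ≈ 0.091416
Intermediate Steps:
m = -326
K(c, T) = T + c
F(A) = -6*A (F(A) = -3*(2 - 1*0)*A = -3*(2 + 0)*A = -6*A)
F(-135)/(329 - 68*(-122)) + K(-512, m)/335656 = (-6*(-135))/(329 - 68*(-122)) + (-326 - 512)/335656 = 810/(329 + 8296) - 838*1/335656 = 810/8625 - 419/167828 = 810*(1/8625) - 419/167828 = 54/575 - 419/167828 = 8821787/96501100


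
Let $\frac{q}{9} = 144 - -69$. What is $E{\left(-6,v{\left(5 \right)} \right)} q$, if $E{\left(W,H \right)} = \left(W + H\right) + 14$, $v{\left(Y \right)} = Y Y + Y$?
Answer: $72846$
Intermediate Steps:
$v{\left(Y \right)} = Y + Y^{2}$ ($v{\left(Y \right)} = Y^{2} + Y = Y + Y^{2}$)
$q = 1917$ ($q = 9 \left(144 - -69\right) = 9 \left(144 + 69\right) = 9 \cdot 213 = 1917$)
$E{\left(W,H \right)} = 14 + H + W$ ($E{\left(W,H \right)} = \left(H + W\right) + 14 = 14 + H + W$)
$E{\left(-6,v{\left(5 \right)} \right)} q = \left(14 + 5 \left(1 + 5\right) - 6\right) 1917 = \left(14 + 5 \cdot 6 - 6\right) 1917 = \left(14 + 30 - 6\right) 1917 = 38 \cdot 1917 = 72846$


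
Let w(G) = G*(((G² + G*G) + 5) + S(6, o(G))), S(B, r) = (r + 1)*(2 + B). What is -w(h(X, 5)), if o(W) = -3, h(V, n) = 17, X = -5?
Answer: -9639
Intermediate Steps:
S(B, r) = (1 + r)*(2 + B)
w(G) = G*(-11 + 2*G²) (w(G) = G*(((G² + G*G) + 5) + (2 + 6 + 2*(-3) + 6*(-3))) = G*(((G² + G²) + 5) + (2 + 6 - 6 - 18)) = G*((2*G² + 5) - 16) = G*((5 + 2*G²) - 16) = G*(-11 + 2*G²))
-w(h(X, 5)) = -17*(-11 + 2*17²) = -17*(-11 + 2*289) = -17*(-11 + 578) = -17*567 = -1*9639 = -9639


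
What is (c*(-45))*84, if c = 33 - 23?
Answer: -37800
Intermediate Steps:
c = 10
(c*(-45))*84 = (10*(-45))*84 = -450*84 = -37800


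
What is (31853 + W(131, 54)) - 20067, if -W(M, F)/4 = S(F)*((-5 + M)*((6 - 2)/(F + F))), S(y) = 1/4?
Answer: 35344/3 ≈ 11781.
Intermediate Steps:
S(y) = 1/4
W(M, F) = -2*(-5 + M)/F (W(M, F) = -(-5 + M)*(6 - 2)/(F + F) = -(-5 + M)*4/((2*F)) = -(-5 + M)*4*(1/(2*F)) = -(-5 + M)*2/F = -2*(-5 + M)/F)
(31853 + W(131, 54)) - 20067 = (31853 + 2*(5 - 1*131)/54) - 20067 = (31853 + 2*(1/54)*(5 - 131)) - 20067 = (31853 + 2*(1/54)*(-126)) - 20067 = (31853 - 14/3) - 20067 = 95545/3 - 20067 = 35344/3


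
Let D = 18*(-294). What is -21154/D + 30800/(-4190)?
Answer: -531131/158382 ≈ -3.3535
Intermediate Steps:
D = -5292
-21154/D + 30800/(-4190) = -21154/(-5292) + 30800/(-4190) = -21154*(-1/5292) + 30800*(-1/4190) = 1511/378 - 3080/419 = -531131/158382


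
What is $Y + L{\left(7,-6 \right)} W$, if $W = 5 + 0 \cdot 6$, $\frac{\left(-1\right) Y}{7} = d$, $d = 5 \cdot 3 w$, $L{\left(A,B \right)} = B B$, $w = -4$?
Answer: $600$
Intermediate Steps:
$L{\left(A,B \right)} = B^{2}$
$d = -60$ ($d = 5 \cdot 3 \left(-4\right) = 15 \left(-4\right) = -60$)
$Y = 420$ ($Y = \left(-7\right) \left(-60\right) = 420$)
$W = 5$ ($W = 5 + 0 = 5$)
$Y + L{\left(7,-6 \right)} W = 420 + \left(-6\right)^{2} \cdot 5 = 420 + 36 \cdot 5 = 420 + 180 = 600$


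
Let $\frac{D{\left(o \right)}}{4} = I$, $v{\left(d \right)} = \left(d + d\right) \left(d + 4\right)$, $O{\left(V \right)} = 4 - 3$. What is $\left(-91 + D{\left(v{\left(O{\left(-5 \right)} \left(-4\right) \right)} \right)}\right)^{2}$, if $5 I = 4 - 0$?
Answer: $\frac{192721}{25} \approx 7708.8$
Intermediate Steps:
$O{\left(V \right)} = 1$
$v{\left(d \right)} = 2 d \left(4 + d\right)$
$I = \frac{4}{5}$ ($I = \frac{4 - 0}{5} = \frac{4 + 0}{5} = \frac{1}{5} \cdot 4 = \frac{4}{5} \approx 0.8$)
$D{\left(o \right)} = \frac{16}{5}$ ($D{\left(o \right)} = 4 \cdot \frac{4}{5} = \frac{16}{5}$)
$\left(-91 + D{\left(v{\left(O{\left(-5 \right)} \left(-4\right) \right)} \right)}\right)^{2} = \left(-91 + \frac{16}{5}\right)^{2} = \left(- \frac{439}{5}\right)^{2} = \frac{192721}{25}$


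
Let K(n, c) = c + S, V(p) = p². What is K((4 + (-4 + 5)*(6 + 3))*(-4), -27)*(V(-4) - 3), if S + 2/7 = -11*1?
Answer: -3484/7 ≈ -497.71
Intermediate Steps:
S = -79/7 (S = -2/7 - 11*1 = -2/7 - 11 = -79/7 ≈ -11.286)
K(n, c) = -79/7 + c (K(n, c) = c - 79/7 = -79/7 + c)
K((4 + (-4 + 5)*(6 + 3))*(-4), -27)*(V(-4) - 3) = (-79/7 - 27)*((-4)² - 3) = -268*(16 - 3)/7 = -268/7*13 = -3484/7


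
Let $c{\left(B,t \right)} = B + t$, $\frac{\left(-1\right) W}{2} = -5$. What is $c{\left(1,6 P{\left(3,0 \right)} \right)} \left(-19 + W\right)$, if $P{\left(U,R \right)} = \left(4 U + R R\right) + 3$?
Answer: $-819$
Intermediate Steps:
$P{\left(U,R \right)} = 3 + R^{2} + 4 U$ ($P{\left(U,R \right)} = \left(4 U + R^{2}\right) + 3 = \left(R^{2} + 4 U\right) + 3 = 3 + R^{2} + 4 U$)
$W = 10$ ($W = \left(-2\right) \left(-5\right) = 10$)
$c{\left(1,6 P{\left(3,0 \right)} \right)} \left(-19 + W\right) = \left(1 + 6 \left(3 + 0^{2} + 4 \cdot 3\right)\right) \left(-19 + 10\right) = \left(1 + 6 \left(3 + 0 + 12\right)\right) \left(-9\right) = \left(1 + 6 \cdot 15\right) \left(-9\right) = \left(1 + 90\right) \left(-9\right) = 91 \left(-9\right) = -819$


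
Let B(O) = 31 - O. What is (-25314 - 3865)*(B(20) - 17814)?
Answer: 519473737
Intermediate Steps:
(-25314 - 3865)*(B(20) - 17814) = (-25314 - 3865)*((31 - 1*20) - 17814) = -29179*((31 - 20) - 17814) = -29179*(11 - 17814) = -29179*(-17803) = 519473737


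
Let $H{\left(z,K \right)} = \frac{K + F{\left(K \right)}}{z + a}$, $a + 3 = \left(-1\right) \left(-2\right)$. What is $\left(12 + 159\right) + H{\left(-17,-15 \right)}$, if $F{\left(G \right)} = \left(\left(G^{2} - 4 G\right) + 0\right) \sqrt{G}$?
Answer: $\frac{1031}{6} - \frac{95 i \sqrt{15}}{6} \approx 171.83 - 61.322 i$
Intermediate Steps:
$a = -1$ ($a = -3 - -2 = -3 + 2 = -1$)
$F{\left(G \right)} = \sqrt{G} \left(G^{2} - 4 G\right)$ ($F{\left(G \right)} = \left(G^{2} - 4 G\right) \sqrt{G} = \sqrt{G} \left(G^{2} - 4 G\right)$)
$H{\left(z,K \right)} = \frac{K + K^{\frac{3}{2}} \left(-4 + K\right)}{-1 + z}$ ($H{\left(z,K \right)} = \frac{K + K^{\frac{3}{2}} \left(-4 + K\right)}{z - 1} = \frac{K + K^{\frac{3}{2}} \left(-4 + K\right)}{-1 + z}$)
$\left(12 + 159\right) + H{\left(-17,-15 \right)} = \left(12 + 159\right) + \frac{-15 + \left(-15\right)^{\frac{3}{2}} \left(-4 - 15\right)}{-1 - 17} = 171 + \frac{-15 + - 15 i \sqrt{15} \left(-19\right)}{-18} = 171 - \frac{-15 + 285 i \sqrt{15}}{18} = 171 + \left(\frac{5}{6} - \frac{95 i \sqrt{15}}{6}\right) = \frac{1031}{6} - \frac{95 i \sqrt{15}}{6}$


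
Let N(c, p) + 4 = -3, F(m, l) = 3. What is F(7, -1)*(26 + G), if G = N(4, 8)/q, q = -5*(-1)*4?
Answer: 1539/20 ≈ 76.950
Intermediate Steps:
N(c, p) = -7 (N(c, p) = -4 - 3 = -7)
q = 20 (q = 5*4 = 20)
G = -7/20 ≈ -0.35000
F(7, -1)*(26 + G) = 3*(26 - 7/20) = 3*(513/20) = 1539/20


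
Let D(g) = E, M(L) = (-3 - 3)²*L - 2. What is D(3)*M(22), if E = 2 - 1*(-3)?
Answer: 3950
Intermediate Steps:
M(L) = -2 + 36*L (M(L) = (-6)²*L - 2 = 36*L - 2 = -2 + 36*L)
E = 5 (E = 2 + 3 = 5)
D(g) = 5
D(3)*M(22) = 5*(-2 + 36*22) = 5*(-2 + 792) = 5*790 = 3950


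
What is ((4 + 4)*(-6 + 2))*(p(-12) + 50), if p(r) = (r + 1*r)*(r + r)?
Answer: -20032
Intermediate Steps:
p(r) = 4*r**2 (p(r) = (r + r)*(2*r) = (2*r)*(2*r) = 4*r**2)
((4 + 4)*(-6 + 2))*(p(-12) + 50) = ((4 + 4)*(-6 + 2))*(4*(-12)**2 + 50) = (8*(-4))*(4*144 + 50) = -32*(576 + 50) = -32*626 = -20032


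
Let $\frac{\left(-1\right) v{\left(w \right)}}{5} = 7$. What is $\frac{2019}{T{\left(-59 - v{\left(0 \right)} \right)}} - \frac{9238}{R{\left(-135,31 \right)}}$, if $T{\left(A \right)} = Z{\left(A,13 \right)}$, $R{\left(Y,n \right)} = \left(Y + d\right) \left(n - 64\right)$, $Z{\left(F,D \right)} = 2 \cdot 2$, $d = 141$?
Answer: $\frac{218357}{396} \approx 551.41$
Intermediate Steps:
$v{\left(w \right)} = -35$ ($v{\left(w \right)} = \left(-5\right) 7 = -35$)
$Z{\left(F,D \right)} = 4$
$R{\left(Y,n \right)} = \left(-64 + n\right) \left(141 + Y\right)$ ($R{\left(Y,n \right)} = \left(Y + 141\right) \left(n - 64\right) = \left(141 + Y\right) \left(-64 + n\right) = \left(-64 + n\right) \left(141 + Y\right)$)
$T{\left(A \right)} = 4$
$\frac{2019}{T{\left(-59 - v{\left(0 \right)} \right)}} - \frac{9238}{R{\left(-135,31 \right)}} = \frac{2019}{4} - \frac{9238}{-9024 - -8640 + 141 \cdot 31 - 4185} = 2019 \cdot \frac{1}{4} - \frac{9238}{-9024 + 8640 + 4371 - 4185} = \frac{2019}{4} - \frac{9238}{-198} = \frac{2019}{4} - - \frac{4619}{99} = \frac{2019}{4} + \frac{4619}{99} = \frac{218357}{396}$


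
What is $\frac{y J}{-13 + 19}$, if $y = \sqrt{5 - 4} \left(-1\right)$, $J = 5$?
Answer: $- \frac{5}{6} \approx -0.83333$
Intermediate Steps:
$y = -1$ ($y = \sqrt{1} \left(-1\right) = 1 \left(-1\right) = -1$)
$\frac{y J}{-13 + 19} = \frac{\left(-1\right) 5}{-13 + 19} = - \frac{5}{6}$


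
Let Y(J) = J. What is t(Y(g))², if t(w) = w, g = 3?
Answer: 9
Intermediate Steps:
t(Y(g))² = 3² = 9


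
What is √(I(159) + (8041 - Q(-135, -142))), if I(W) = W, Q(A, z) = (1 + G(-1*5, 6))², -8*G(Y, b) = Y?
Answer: √524631/8 ≈ 90.539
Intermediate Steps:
G(Y, b) = -Y/8
Q(A, z) = 169/64 (Q(A, z) = (1 - (-1)*5/8)² = (1 - ⅛*(-5))² = (1 + 5/8)² = (13/8)² = 169/64)
√(I(159) + (8041 - Q(-135, -142))) = √(159 + (8041 - 1*169/64)) = √(159 + (8041 - 169/64)) = √(159 + 514455/64) = √(524631/64) = √524631/8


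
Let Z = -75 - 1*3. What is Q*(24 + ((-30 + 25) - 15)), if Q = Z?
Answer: -312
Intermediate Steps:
Z = -78 (Z = -75 - 3 = -78)
Q = -78
Q*(24 + ((-30 + 25) - 15)) = -78*(24 + ((-30 + 25) - 15)) = -78*(24 + (-5 - 15)) = -78*(24 - 20) = -78*4 = -312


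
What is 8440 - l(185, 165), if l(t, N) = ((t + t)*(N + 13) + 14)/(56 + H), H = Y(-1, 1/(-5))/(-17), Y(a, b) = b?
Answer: 11527850/1587 ≈ 7263.9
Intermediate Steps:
H = 1/85 (H = 1/(-5*(-17)) = -⅕*(-1/17) = 1/85 ≈ 0.011765)
l(t, N) = 1190/4761 + 170*t*(13 + N)/4761 (l(t, N) = ((t + t)*(N + 13) + 14)/(56 + 1/85) = ((2*t)*(13 + N) + 14)/(4761/85) = (2*t*(13 + N) + 14)*(85/4761) = (14 + 2*t*(13 + N))*(85/4761) = 1190/4761 + 170*t*(13 + N)/4761)
8440 - l(185, 165) = 8440 - (1190/4761 + (2210/4761)*185 + (170/4761)*165*185) = 8440 - (1190/4761 + 408850/4761 + 1729750/1587) = 8440 - 1*1866430/1587 = 8440 - 1866430/1587 = 11527850/1587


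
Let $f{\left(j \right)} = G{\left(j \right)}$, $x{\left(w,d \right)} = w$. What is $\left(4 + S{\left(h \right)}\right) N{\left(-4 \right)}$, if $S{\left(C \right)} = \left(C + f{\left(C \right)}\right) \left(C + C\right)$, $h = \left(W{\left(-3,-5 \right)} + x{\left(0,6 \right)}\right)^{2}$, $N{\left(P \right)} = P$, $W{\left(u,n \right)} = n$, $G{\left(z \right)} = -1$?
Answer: $-4816$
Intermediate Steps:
$f{\left(j \right)} = -1$
$h = 25$ ($h = \left(-5 + 0\right)^{2} = \left(-5\right)^{2} = 25$)
$S{\left(C \right)} = 2 C \left(-1 + C\right)$ ($S{\left(C \right)} = \left(C - 1\right) \left(C + C\right) = \left(-1 + C\right) 2 C = 2 C \left(-1 + C\right)$)
$\left(4 + S{\left(h \right)}\right) N{\left(-4 \right)} = \left(4 + 2 \cdot 25 \left(-1 + 25\right)\right) \left(-4\right) = \left(4 + 2 \cdot 25 \cdot 24\right) \left(-4\right) = \left(4 + 1200\right) \left(-4\right) = 1204 \left(-4\right) = -4816$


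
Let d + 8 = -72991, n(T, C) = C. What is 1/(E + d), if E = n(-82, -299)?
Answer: -1/73298 ≈ -1.3643e-5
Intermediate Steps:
E = -299
d = -72999 (d = -8 - 72991 = -72999)
1/(E + d) = 1/(-299 - 72999) = 1/(-73298) = -1/73298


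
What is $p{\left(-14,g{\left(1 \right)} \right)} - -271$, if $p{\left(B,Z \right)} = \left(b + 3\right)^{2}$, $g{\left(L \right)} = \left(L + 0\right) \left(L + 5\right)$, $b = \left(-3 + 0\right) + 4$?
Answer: $287$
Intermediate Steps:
$b = 1$ ($b = -3 + 4 = 1$)
$g{\left(L \right)} = L \left(5 + L\right)$
$p{\left(B,Z \right)} = 16$ ($p{\left(B,Z \right)} = \left(1 + 3\right)^{2} = 4^{2} = 16$)
$p{\left(-14,g{\left(1 \right)} \right)} - -271 = 16 - -271 = 16 + 271 = 287$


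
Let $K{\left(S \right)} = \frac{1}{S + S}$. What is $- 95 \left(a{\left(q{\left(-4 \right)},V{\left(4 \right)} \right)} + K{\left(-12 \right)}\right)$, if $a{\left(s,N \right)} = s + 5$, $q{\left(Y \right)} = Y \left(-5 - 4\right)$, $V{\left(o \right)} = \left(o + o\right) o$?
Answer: $- \frac{93385}{24} \approx -3891.0$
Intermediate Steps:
$V{\left(o \right)} = 2 o^{2}$ ($V{\left(o \right)} = 2 o o = 2 o^{2}$)
$q{\left(Y \right)} = - 9 Y$ ($q{\left(Y \right)} = Y \left(-9\right) = - 9 Y$)
$K{\left(S \right)} = \frac{1}{2 S}$
$a{\left(s,N \right)} = 5 + s$
$- 95 \left(a{\left(q{\left(-4 \right)},V{\left(4 \right)} \right)} + K{\left(-12 \right)}\right) = - 95 \left(\left(5 - -36\right) + \frac{1}{2 \left(-12\right)}\right) = - 95 \left(\left(5 + 36\right) + \frac{1}{2} \left(- \frac{1}{12}\right)\right) = - 95 \left(41 - \frac{1}{24}\right) = \left(-95\right) \frac{983}{24} = - \frac{93385}{24}$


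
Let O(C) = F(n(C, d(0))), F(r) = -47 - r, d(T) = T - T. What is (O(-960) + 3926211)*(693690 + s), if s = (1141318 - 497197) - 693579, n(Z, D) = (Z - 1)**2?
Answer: 1934398705176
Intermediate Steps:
d(T) = 0
n(Z, D) = (-1 + Z)**2
O(C) = -47 - (-1 + C)**2
s = -49458 (s = 644121 - 693579 = -49458)
(O(-960) + 3926211)*(693690 + s) = ((-47 - (-1 - 960)**2) + 3926211)*(693690 - 49458) = ((-47 - 1*(-961)**2) + 3926211)*644232 = ((-47 - 1*923521) + 3926211)*644232 = ((-47 - 923521) + 3926211)*644232 = (-923568 + 3926211)*644232 = 3002643*644232 = 1934398705176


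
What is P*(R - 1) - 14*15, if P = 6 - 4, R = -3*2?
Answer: -224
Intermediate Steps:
R = -6
P = 2
P*(R - 1) - 14*15 = 2*(-6 - 1) - 14*15 = 2*(-7) - 210 = -14 - 210 = -224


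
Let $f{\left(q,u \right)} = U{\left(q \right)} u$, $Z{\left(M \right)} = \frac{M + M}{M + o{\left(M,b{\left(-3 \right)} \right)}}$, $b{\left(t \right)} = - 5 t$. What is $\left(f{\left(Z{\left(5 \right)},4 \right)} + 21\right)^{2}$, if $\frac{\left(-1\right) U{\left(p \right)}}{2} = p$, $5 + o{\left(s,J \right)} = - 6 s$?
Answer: $\frac{5041}{9} \approx 560.11$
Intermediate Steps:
$o{\left(s,J \right)} = -5 - 6 s$
$U{\left(p \right)} = - 2 p$
$Z{\left(M \right)} = \frac{2 M}{-5 - 5 M}$ ($Z{\left(M \right)} = \frac{M + M}{M - \left(5 + 6 M\right)} = \frac{2 M}{-5 - 5 M}$)
$f{\left(q,u \right)} = - 2 q u$
$\left(f{\left(Z{\left(5 \right)},4 \right)} + 21\right)^{2} = \left(\left(-2\right) \left(\left(-2\right) 5 \frac{1}{5 + 5 \cdot 5}\right) 4 + 21\right)^{2} = \left(\left(-2\right) \left(\left(-2\right) 5 \frac{1}{5 + 25}\right) 4 + 21\right)^{2} = \left(\left(-2\right) \left(\left(-2\right) 5 \cdot \frac{1}{30}\right) 4 + 21\right)^{2} = \left(\left(-2\right) \left(- \frac{1}{3}\right) 4 + 21\right)^{2} = \left(\frac{8}{3} + 21\right)^{2} = \left(\frac{71}{3}\right)^{2} = \frac{5041}{9}$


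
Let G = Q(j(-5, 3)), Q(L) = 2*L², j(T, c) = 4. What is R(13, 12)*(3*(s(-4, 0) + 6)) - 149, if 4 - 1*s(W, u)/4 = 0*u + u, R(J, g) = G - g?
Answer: 1171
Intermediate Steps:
G = 32 (G = 2*4² = 2*16 = 32)
R(J, g) = 32 - g
s(W, u) = 16 - 4*u (s(W, u) = 16 - 4*(0*u + u) = 16 - 4*(0 + u) = 16 - 4*u)
R(13, 12)*(3*(s(-4, 0) + 6)) - 149 = (32 - 1*12)*(3*((16 - 4*0) + 6)) - 149 = (32 - 12)*(3*((16 + 0) + 6)) - 149 = 20*(3*(16 + 6)) - 149 = 20*(3*22) - 149 = 20*66 - 149 = 1320 - 149 = 1171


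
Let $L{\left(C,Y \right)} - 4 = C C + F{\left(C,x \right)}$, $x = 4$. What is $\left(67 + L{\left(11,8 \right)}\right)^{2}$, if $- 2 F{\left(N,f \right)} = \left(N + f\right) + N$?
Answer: $32041$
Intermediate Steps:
$F{\left(N,f \right)} = - N - \frac{f}{2}$ ($F{\left(N,f \right)} = - \frac{\left(N + f\right) + N}{2} = - \frac{f + 2 N}{2} = - N - \frac{f}{2}$)
$L{\left(C,Y \right)} = 2 + C^{2} - C$ ($L{\left(C,Y \right)} = 4 - \left(2 + C - C C\right) = 4 - \left(2 + C - C^{2}\right) = 2 + C^{2} - C$)
$\left(67 + L{\left(11,8 \right)}\right)^{2} = \left(67 + \left(2 + 11^{2} - 11\right)\right)^{2} = \left(67 + \left(2 + 121 - 11\right)\right)^{2} = \left(67 + 112\right)^{2} = 179^{2} = 32041$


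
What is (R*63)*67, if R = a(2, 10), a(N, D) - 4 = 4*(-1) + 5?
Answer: 21105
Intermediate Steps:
a(N, D) = 5 (a(N, D) = 4 + (4*(-1) + 5) = 4 + (-4 + 5) = 4 + 1 = 5)
R = 5
(R*63)*67 = (5*63)*67 = 315*67 = 21105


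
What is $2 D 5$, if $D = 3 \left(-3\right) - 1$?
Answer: $-100$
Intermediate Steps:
$D = -10$ ($D = -9 - 1 = -10$)
$2 D 5 = 2 \left(-10\right) 5 = \left(-20\right) 5 = -100$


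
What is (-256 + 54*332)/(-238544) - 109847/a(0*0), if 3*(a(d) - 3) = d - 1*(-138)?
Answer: -3275526087/1461082 ≈ -2241.8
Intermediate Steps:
a(d) = 49 + d/3 (a(d) = 3 + (d - 1*(-138))/3 = 3 + (d + 138)/3 = 3 + (138 + d)/3 = 3 + (46 + d/3) = 49 + d/3)
(-256 + 54*332)/(-238544) - 109847/a(0*0) = (-256 + 54*332)/(-238544) - 109847/(49 + (0*0)/3) = (-256 + 17928)*(-1/238544) - 109847/(49 + (⅓)*0) = 17672*(-1/238544) - 109847/(49 + 0) = -2209/29818 - 109847/49 = -3275526087/1461082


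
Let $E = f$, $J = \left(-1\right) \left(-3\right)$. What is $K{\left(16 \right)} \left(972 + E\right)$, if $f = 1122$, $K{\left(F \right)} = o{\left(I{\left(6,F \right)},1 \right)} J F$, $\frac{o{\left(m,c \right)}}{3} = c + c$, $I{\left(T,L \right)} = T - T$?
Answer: $603072$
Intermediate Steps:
$I{\left(T,L \right)} = 0$
$o{\left(m,c \right)} = 6 c$ ($o{\left(m,c \right)} = 3 \left(c + c\right) = 3 \cdot 2 c = 6 c$)
$J = 3$
$K{\left(F \right)} = 18 F$ ($K{\left(F \right)} = 6 \cdot 1 \cdot 3 F = 6 \cdot 3 F = 18 F$)
$E = 1122$
$K{\left(16 \right)} \left(972 + E\right) = 18 \cdot 16 \left(972 + 1122\right) = 288 \cdot 2094 = 603072$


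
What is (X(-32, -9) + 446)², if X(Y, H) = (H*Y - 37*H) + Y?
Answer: 1071225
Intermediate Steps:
X(Y, H) = Y - 37*H + H*Y (X(Y, H) = (-37*H + H*Y) + Y = Y - 37*H + H*Y)
(X(-32, -9) + 446)² = ((-32 - 37*(-9) - 9*(-32)) + 446)² = ((-32 + 333 + 288) + 446)² = (589 + 446)² = 1035² = 1071225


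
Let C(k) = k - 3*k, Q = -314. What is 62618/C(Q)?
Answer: 31309/314 ≈ 99.710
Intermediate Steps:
C(k) = -2*k
62618/C(Q) = 62618/((-2*(-314))) = 62618/628 = 62618*(1/628) = 31309/314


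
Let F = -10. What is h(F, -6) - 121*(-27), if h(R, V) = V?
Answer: 3261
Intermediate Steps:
h(F, -6) - 121*(-27) = -6 - 121*(-27) = -6 + 3267 = 3261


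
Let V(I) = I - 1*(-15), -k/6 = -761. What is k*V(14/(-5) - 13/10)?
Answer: 248847/5 ≈ 49769.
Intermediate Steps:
k = 4566 (k = -6*(-761) = 4566)
V(I) = 15 + I (V(I) = I + 15 = 15 + I)
k*V(14/(-5) - 13/10) = 4566*(15 + (14/(-5) - 13/10)) = 4566*(15 + (14*(-⅕) - 13*⅒)) = 4566*(15 + (-14/5 - 13/10)) = 4566*(15 - 41/10) = 4566*(109/10) = 248847/5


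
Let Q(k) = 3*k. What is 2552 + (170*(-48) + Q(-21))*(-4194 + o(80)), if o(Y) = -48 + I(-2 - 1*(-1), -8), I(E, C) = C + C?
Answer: 35016086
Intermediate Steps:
I(E, C) = 2*C
o(Y) = -64 (o(Y) = -48 + 2*(-8) = -48 - 16 = -64)
2552 + (170*(-48) + Q(-21))*(-4194 + o(80)) = 2552 + (170*(-48) + 3*(-21))*(-4194 - 64) = 2552 + (-8160 - 63)*(-4258) = 2552 - 8223*(-4258) = 2552 + 35013534 = 35016086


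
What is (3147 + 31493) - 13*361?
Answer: 29947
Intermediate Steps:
(3147 + 31493) - 13*361 = 34640 - 4693 = 29947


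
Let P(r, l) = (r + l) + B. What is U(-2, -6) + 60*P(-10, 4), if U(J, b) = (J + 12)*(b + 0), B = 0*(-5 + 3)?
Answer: -420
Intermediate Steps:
B = 0 (B = 0*(-2) = 0)
U(J, b) = b*(12 + J) (U(J, b) = (12 + J)*b = b*(12 + J))
P(r, l) = l + r (P(r, l) = (r + l) + 0 = (l + r) + 0 = l + r)
U(-2, -6) + 60*P(-10, 4) = -6*(12 - 2) + 60*(4 - 10) = -6*10 + 60*(-6) = -60 - 360 = -420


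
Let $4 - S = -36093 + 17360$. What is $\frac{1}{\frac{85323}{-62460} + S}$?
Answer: $\frac{20820}{390075899} \approx 5.3374 \cdot 10^{-5}$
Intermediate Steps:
$S = 18737$ ($S = 4 - \left(-36093 + 17360\right) = 4 - -18733 = 4 + 18733 = 18737$)
$\frac{1}{\frac{85323}{-62460} + S} = \frac{1}{\frac{85323}{-62460} + 18737} = \frac{1}{85323 \left(- \frac{1}{62460}\right) + 18737} = \frac{1}{- \frac{28441}{20820} + 18737} = \frac{1}{\frac{390075899}{20820}} = \frac{20820}{390075899}$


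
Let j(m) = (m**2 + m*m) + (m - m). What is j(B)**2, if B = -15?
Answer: 202500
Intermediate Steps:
j(m) = 2*m**2 (j(m) = (m**2 + m**2) + 0 = 2*m**2 + 0 = 2*m**2)
j(B)**2 = (2*(-15)**2)**2 = (2*225)**2 = 450**2 = 202500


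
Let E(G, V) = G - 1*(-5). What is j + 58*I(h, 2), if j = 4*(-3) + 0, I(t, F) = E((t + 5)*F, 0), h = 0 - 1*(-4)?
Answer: 1322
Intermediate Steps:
h = 4 (h = 0 + 4 = 4)
E(G, V) = 5 + G (E(G, V) = G + 5 = 5 + G)
I(t, F) = 5 + F*(5 + t) (I(t, F) = 5 + (t + 5)*F = 5 + (5 + t)*F = 5 + F*(5 + t))
j = -12 (j = -12 + 0 = -12)
j + 58*I(h, 2) = -12 + 58*(5 + 2*(5 + 4)) = -12 + 58*(5 + 2*9) = -12 + 58*(5 + 18) = -12 + 58*23 = -12 + 1334 = 1322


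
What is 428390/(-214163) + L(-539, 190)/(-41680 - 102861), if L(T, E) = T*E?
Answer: -39987486160/30955334183 ≈ -1.2918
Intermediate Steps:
L(T, E) = E*T
428390/(-214163) + L(-539, 190)/(-41680 - 102861) = 428390/(-214163) + (190*(-539))/(-41680 - 102861) = 428390*(-1/214163) - 102410/(-144541) = -428390/214163 - 102410*(-1/144541) = -428390/214163 + 102410/144541 = -39987486160/30955334183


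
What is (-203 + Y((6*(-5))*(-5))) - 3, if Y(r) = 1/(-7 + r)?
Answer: -29457/143 ≈ -205.99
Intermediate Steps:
(-203 + Y((6*(-5))*(-5))) - 3 = (-203 + 1/(-7 + (6*(-5))*(-5))) - 3 = (-203 + 1/(-7 - 30*(-5))) - 3 = (-203 + 1/(-7 + 150)) - 3 = (-203 + 1/143) - 3 = -29028/143 - 3 = -29457/143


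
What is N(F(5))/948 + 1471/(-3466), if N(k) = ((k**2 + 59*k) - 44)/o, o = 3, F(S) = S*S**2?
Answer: 6281831/821442 ≈ 7.6473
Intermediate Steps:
F(S) = S**3
N(k) = -44/3 + k**2/3 + 59*k/3 (N(k) = ((k**2 + 59*k) - 44)/3 = (-44 + k**2 + 59*k)*(1/3) = -44/3 + k**2/3 + 59*k/3)
N(F(5))/948 + 1471/(-3466) = (-44/3 + (5**3)**2/3 + (59/3)*5**3)/948 + 1471/(-3466) = (-44/3 + (1/3)*125**2 + (59/3)*125)*(1/948) + 1471*(-1/3466) = (-44/3 + (1/3)*15625 + 7375/3)*(1/948) - 1471/3466 = (-44/3 + 15625/3 + 7375/3)*(1/948) - 1471/3466 = 7652*(1/948) - 1471/3466 = 1913/237 - 1471/3466 = 6281831/821442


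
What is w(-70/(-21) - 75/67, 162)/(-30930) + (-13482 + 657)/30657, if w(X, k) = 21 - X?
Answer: -13307981347/31765403835 ≈ -0.41895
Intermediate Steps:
w(-70/(-21) - 75/67, 162)/(-30930) + (-13482 + 657)/30657 = (21 - (-70/(-21) - 75/67))/(-30930) + (-13482 + 657)/30657 = (21 - (-70*(-1/21) - 75*1/67))*(-1/30930) - 12825*1/30657 = (21 - (10/3 - 75/67))*(-1/30930) - 4275/10219 = (21 - 1*445/201)*(-1/30930) - 4275/10219 = (21 - 445/201)*(-1/30930) - 4275/10219 = (3776/201)*(-1/30930) - 4275/10219 = -1888/3108465 - 4275/10219 = -13307981347/31765403835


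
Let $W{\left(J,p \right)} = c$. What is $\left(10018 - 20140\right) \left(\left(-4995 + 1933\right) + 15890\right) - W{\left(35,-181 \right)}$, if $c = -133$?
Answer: $-129844883$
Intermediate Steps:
$W{\left(J,p \right)} = -133$
$\left(10018 - 20140\right) \left(\left(-4995 + 1933\right) + 15890\right) - W{\left(35,-181 \right)} = \left(10018 - 20140\right) \left(\left(-4995 + 1933\right) + 15890\right) - -133 = - 10122 \left(-3062 + 15890\right) + 133 = \left(-10122\right) 12828 + 133 = -129845016 + 133 = -129844883$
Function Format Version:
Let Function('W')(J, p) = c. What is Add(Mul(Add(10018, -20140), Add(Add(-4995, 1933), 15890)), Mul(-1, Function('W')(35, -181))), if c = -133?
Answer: -129844883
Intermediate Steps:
Function('W')(J, p) = -133
Add(Mul(Add(10018, -20140), Add(Add(-4995, 1933), 15890)), Mul(-1, Function('W')(35, -181))) = Add(Mul(Add(10018, -20140), Add(Add(-4995, 1933), 15890)), Mul(-1, -133)) = Add(Mul(-10122, Add(-3062, 15890)), 133) = Add(Mul(-10122, 12828), 133) = Add(-129845016, 133) = -129844883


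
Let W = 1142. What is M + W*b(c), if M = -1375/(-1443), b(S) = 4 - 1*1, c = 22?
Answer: 4945093/1443 ≈ 3427.0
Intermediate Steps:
b(S) = 3 (b(S) = 4 - 1 = 3)
M = 1375/1443 (M = -1375*(-1/1443) = 1375/1443 ≈ 0.95288)
M + W*b(c) = 1375/1443 + 1142*3 = 1375/1443 + 3426 = 4945093/1443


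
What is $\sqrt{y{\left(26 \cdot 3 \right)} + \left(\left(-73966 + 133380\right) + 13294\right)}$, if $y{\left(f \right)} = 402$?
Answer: $\sqrt{73110} \approx 270.39$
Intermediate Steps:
$\sqrt{y{\left(26 \cdot 3 \right)} + \left(\left(-73966 + 133380\right) + 13294\right)} = \sqrt{402 + \left(\left(-73966 + 133380\right) + 13294\right)} = \sqrt{402 + \left(59414 + 13294\right)} = \sqrt{402 + 72708} = \sqrt{73110}$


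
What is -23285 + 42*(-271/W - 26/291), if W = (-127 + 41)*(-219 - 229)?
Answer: -6216871629/266944 ≈ -23289.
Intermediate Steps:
W = 38528 (W = -86*(-448) = 38528)
-23285 + 42*(-271/W - 26/291) = -23285 + 42*(-271/38528 - 26/291) = -23285 + 42*(-1080589/11211648) = -23285 - 1080589/266944 = -6216871629/266944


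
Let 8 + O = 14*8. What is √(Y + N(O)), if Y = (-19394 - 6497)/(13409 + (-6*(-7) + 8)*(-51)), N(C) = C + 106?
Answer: √24481604641/10859 ≈ 14.409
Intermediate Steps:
O = 104 (O = -8 + 14*8 = -8 + 112 = 104)
N(C) = 106 + C
Y = -25891/10859 (Y = -25891/(13409 + (42 + 8)*(-51)) = -25891/(13409 + 50*(-51)) = -25891/(13409 - 2550) = -25891/10859 ≈ -2.3843)
√(Y + N(O)) = √(-25891/10859 + (106 + 104)) = √(-25891/10859 + 210) = √(2254499/10859) = √24481604641/10859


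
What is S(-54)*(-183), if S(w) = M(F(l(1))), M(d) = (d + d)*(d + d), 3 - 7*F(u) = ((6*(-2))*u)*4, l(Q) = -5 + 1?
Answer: -533628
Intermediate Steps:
l(Q) = -4
F(u) = 3/7 + 48*u/7 (F(u) = 3/7 - (6*(-2))*u*4/7 = 3/7 - (-12*u)*4/7 = 3/7 - (-48)*u/7 = 3/7 + 48*u/7)
M(d) = 4*d**2 (M(d) = (2*d)*(2*d) = 4*d**2)
S(w) = 2916 (S(w) = 4*(3/7 + (48/7)*(-4))**2 = 4*(3/7 - 192/7)**2 = 4*(-27)**2 = 4*729 = 2916)
S(-54)*(-183) = 2916*(-183) = -533628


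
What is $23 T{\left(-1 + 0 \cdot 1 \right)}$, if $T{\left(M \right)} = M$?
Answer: $-23$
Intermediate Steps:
$23 T{\left(-1 + 0 \cdot 1 \right)} = 23 \left(-1 + 0 \cdot 1\right) = 23 \left(-1 + 0\right) = 23 \left(-1\right) = -23$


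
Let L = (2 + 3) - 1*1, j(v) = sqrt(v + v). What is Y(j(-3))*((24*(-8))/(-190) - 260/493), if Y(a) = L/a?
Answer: -45256*I*sqrt(6)/140505 ≈ -0.78897*I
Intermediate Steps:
j(v) = sqrt(2)*sqrt(v) (j(v) = sqrt(2*v) = sqrt(2)*sqrt(v))
L = 4 (L = 5 - 1 = 4)
Y(a) = 4/a
Y(j(-3))*((24*(-8))/(-190) - 260/493) = (4/((sqrt(2)*sqrt(-3))))*((24*(-8))/(-190) - 260/493) = (4/((sqrt(2)*(I*sqrt(3)))))*(-192*(-1/190) - 260*1/493) = (4/((I*sqrt(6))))*(96/95 - 260/493) = (4*(-I*sqrt(6)/6))*(22628/46835) = -2*I*sqrt(6)/3*(22628/46835) = -45256*I*sqrt(6)/140505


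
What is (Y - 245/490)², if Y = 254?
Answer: 257049/4 ≈ 64262.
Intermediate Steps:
(Y - 245/490)² = (254 - 245/490)² = (254 - 245*1/490)² = (254 - ½)² = (507/2)² = 257049/4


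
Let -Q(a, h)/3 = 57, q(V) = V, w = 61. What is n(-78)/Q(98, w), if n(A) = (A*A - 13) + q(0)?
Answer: -6071/171 ≈ -35.503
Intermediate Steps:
n(A) = -13 + A**2 (n(A) = (A*A - 13) + 0 = (A**2 - 13) + 0 = (-13 + A**2) + 0 = -13 + A**2)
Q(a, h) = -171 (Q(a, h) = -3*57 = -171)
n(-78)/Q(98, w) = (-13 + (-78)**2)/(-171) = (-13 + 6084)*(-1/171) = 6071*(-1/171) = -6071/171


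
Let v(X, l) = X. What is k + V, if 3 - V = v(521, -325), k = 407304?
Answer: 406786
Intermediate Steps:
V = -518 (V = 3 - 1*521 = 3 - 521 = -518)
k + V = 407304 - 518 = 406786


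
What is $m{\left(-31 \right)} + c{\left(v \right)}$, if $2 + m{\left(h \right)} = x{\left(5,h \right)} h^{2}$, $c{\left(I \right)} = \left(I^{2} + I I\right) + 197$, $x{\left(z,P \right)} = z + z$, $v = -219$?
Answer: $105727$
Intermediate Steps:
$x{\left(z,P \right)} = 2 z$
$c{\left(I \right)} = 197 + 2 I^{2}$ ($c{\left(I \right)} = \left(I^{2} + I^{2}\right) + 197 = 2 I^{2} + 197 = 197 + 2 I^{2}$)
$m{\left(h \right)} = -2 + 10 h^{2}$ ($m{\left(h \right)} = -2 + 2 \cdot 5 h^{2} = -2 + 10 h^{2}$)
$m{\left(-31 \right)} + c{\left(v \right)} = \left(-2 + 10 \left(-31\right)^{2}\right) + \left(197 + 2 \left(-219\right)^{2}\right) = \left(-2 + 10 \cdot 961\right) + \left(197 + 2 \cdot 47961\right) = \left(-2 + 9610\right) + \left(197 + 95922\right) = 9608 + 96119 = 105727$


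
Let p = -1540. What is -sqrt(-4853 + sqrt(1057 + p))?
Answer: -sqrt(-4853 + I*sqrt(483)) ≈ -0.15774 - 69.664*I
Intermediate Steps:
-sqrt(-4853 + sqrt(1057 + p)) = -sqrt(-4853 + sqrt(1057 - 1540)) = -sqrt(-4853 + sqrt(-483)) = -sqrt(-4853 + I*sqrt(483))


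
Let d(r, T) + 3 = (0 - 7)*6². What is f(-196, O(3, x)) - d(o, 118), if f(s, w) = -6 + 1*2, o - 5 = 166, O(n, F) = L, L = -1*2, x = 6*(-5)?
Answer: 251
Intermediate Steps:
x = -30
L = -2
O(n, F) = -2
o = 171 (o = 5 + 166 = 171)
f(s, w) = -4 (f(s, w) = -6 + 2 = -4)
d(r, T) = -255 (d(r, T) = -3 + (0 - 7)*6² = -3 - 7*36 = -3 - 252 = -255)
f(-196, O(3, x)) - d(o, 118) = -4 - 1*(-255) = -4 + 255 = 251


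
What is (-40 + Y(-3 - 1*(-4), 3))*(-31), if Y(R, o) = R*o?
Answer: 1147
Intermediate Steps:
(-40 + Y(-3 - 1*(-4), 3))*(-31) = (-40 + (-3 - 1*(-4))*3)*(-31) = (-40 + (-3 + 4)*3)*(-31) = (-40 + 1*3)*(-31) = (-40 + 3)*(-31) = -37*(-31) = 1147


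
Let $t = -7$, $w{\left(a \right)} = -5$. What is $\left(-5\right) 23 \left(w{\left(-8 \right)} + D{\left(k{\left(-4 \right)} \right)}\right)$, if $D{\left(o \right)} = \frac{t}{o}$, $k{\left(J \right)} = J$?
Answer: $\frac{1495}{4} \approx 373.75$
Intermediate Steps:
$D{\left(o \right)} = - \frac{7}{o}$
$\left(-5\right) 23 \left(w{\left(-8 \right)} + D{\left(k{\left(-4 \right)} \right)}\right) = \left(-5\right) 23 \left(-5 - \frac{7}{-4}\right) = - 115 \left(-5 - - \frac{7}{4}\right) = - 115 \left(-5 + \frac{7}{4}\right) = \left(-115\right) \left(- \frac{13}{4}\right) = \frac{1495}{4}$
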